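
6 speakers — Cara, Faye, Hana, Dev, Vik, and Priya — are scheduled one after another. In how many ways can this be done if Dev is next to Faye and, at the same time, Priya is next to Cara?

Treat {Dev,Faye} as one block (2 orders) and {Priya,Cara} as another (2 orders).
That leaves 4 units to arrange: 2 × 2 × 4! = 4 × 24 = 96.

96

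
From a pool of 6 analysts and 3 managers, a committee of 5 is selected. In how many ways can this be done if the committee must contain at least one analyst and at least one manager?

120

With no constraint there are C(9,5) = 126 possible selections.
Subtract selections that omit an entire group: no analysts → C(3,5) = 0; no managers → C(6,5) = 6.
Both groups omitted at once is impossible, so 126 − 6 = 120.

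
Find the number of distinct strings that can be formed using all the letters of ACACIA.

60

Letter multiplicities in ACACIA: A×3, C×2, I×1.
Dividing 6! = 720 by 3!·2! = 12 for the repeated letters gives 60.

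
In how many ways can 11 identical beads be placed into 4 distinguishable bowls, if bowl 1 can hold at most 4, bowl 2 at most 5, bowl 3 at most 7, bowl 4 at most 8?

195

Without the upper bounds there are C(14,3) = 364 ways to split 11 among 4 bowls.
Subtract solutions that violate a single cap (substitute x_i' = x_i − (cap_i+1)): x_1 ≥ 5 gives C(9,3) = 84; x_2 ≥ 6 gives C(8,3) = 56; x_3 ≥ 8 gives C(6,3) = 20; x_4 ≥ 9 gives C(5,3) = 10. Together 170.
Add back pairs where two caps are both exceeded: 1 + 0 + 0 + 0 + 0 + 0 = 1.
By inclusion–exclusion the count is 364 − 170 + 1 = 195.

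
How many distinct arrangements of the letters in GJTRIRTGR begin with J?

Fix J in the first position and arrange the remaining 8 letters.
Those 8 letters have G appearing twice, R appearing 3 times, and T appearing twice, giving (8)!/(3!·2!·2!) = 1680.

1680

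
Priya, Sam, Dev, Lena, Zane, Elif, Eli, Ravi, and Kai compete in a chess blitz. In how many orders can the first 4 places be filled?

There are 9 choices for 1st place, 8 for 2nd, and so on down to 6 for position 4.
That gives 9 × 8 × 7 × 6 = 3024.

3024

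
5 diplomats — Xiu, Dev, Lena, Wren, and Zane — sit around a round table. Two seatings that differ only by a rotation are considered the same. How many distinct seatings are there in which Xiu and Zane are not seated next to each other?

12

Without the restriction there are (4)! = 24 seatings.
Seatings with Xiu beside Zane: treat them as a block with 2 internal orders, giving 2 × (3)! = 12.
Subtracting, 24 − 12 = 12.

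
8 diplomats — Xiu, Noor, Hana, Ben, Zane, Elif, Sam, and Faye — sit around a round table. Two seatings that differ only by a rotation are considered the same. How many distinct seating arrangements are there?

5040

Seat Xiu anywhere (absorbing the rotational symmetry), then permute the other 7: (7)! = 5040.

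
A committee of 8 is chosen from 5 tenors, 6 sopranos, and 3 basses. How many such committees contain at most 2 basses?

2541

Split by how many basses are chosen (0 through 2).
Sum: C(3,0)·C(11,8) + C(3,1)·C(11,7) + C(3,2)·C(11,6) = 165 + 990 + 1386 = 2541.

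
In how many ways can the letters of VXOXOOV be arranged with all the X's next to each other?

60

Treat the 2 copies of X as a single block. The multiset to arrange is then {XX, O, O, O, V, V}, 6 items in all.
That gives (6)!/(3!·2!) = 60 arrangements.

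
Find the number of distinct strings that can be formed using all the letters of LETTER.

180

The 6 letters of LETTER have repeats: E appearing twice and T appearing twice.
The number of distinct arrangements is 6!/(2!·2!) = 720/4 = 180.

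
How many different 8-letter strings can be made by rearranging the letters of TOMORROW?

The 8 letters of TOMORROW have repeats: O appearing 3 times and R appearing twice.
So there are 8! / (3!·2!) = 3360 distinguishable arrangements.

3360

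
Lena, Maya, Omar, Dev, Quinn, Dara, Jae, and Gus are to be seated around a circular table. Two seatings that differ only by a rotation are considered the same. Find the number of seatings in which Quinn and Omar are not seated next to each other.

All circular seatings of 8 people number (7)! = 5040.
Seatings with Quinn beside Omar: treat them as a block with 2 internal orders, giving 2 × (6)! = 1440.
Subtracting, 5040 − 1440 = 3600.

3600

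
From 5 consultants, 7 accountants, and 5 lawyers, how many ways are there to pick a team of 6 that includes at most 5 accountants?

Split by how many accountants are chosen (0 through 5).
Sum: C(7,0)·C(10,6) + C(7,1)·C(10,5) + C(7,2)·C(10,4) + C(7,3)·C(10,3) + C(7,4)·C(10,2) + C(7,5)·C(10,1) = 210 + 1764 + 4410 + 4200 + 1575 + 210 = 12369.

12369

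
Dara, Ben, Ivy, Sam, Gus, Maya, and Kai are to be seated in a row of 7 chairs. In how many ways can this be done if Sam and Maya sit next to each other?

Glue Sam and Maya into one block (2 internal orders), leaving 6 units to arrange in a row.
So the count is 2·(6)! = 1440.

1440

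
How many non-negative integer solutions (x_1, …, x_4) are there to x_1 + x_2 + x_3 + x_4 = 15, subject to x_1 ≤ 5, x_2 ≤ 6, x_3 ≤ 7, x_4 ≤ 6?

By stars and bars, unrestricted non-negative solutions to x_1+…+x_4 = 15 number C(15+3,3) = 816.
Subtract solutions that violate a single cap (substitute x_i' = x_i − (cap_i+1)): x_1 ≥ 6 gives C(12,3) = 220; x_2 ≥ 7 gives C(11,3) = 165; x_3 ≥ 8 gives C(10,3) = 120; x_4 ≥ 7 gives C(11,3) = 165. Together 670.
Add back pairs where two caps are both exceeded: 10 + 4 + 10 + 1 + 4 + 1 = 30.
By inclusion–exclusion the count is 816 − 670 + 30 = 176.

176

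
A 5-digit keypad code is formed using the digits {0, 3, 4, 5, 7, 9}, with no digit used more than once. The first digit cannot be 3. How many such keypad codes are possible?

600

The first digit has 6−1 = 5 choices (anything except 3).
The remaining 4 digits are filled from the other 5 symbols without repetition: 5 × 4 × 3 × 2 = 120.
Total: 5 × 120 = 600.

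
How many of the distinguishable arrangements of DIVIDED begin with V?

Fix V in the first position and arrange the remaining 6 letters.
Those 6 letters have D appearing 3 times and I appearing twice, giving (6)!/(3!·2!) = 60.

60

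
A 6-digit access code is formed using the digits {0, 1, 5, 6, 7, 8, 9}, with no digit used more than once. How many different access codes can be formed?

This is a permutation of 6 out of 7: P(7,6) = 7!/1!.
7 × 6 × 5 × 4 × 3 × 2 = 5040.

5040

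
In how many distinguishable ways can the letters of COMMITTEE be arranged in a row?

COMMITTEE has 9 letters with E appearing twice, M appearing twice, and T appearing twice.
So there are 9! / (2!·2!·2!) = 45360 distinguishable arrangements.

45360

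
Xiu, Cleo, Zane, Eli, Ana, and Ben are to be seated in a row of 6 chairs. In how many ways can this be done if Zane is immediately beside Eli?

Glue Zane and Eli into one block (2 internal orders), leaving 5 units to arrange in a row.
That gives 2 × 5! = 2 × 120 = 240.

240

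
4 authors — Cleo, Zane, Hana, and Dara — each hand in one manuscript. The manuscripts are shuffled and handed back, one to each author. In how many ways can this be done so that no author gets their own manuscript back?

Count assignments avoiding every fixed point. For any j of the 4 authors fixed to their own manuscript, the other 4−j can be arranged in (4−j)! ways.
By inclusion–exclusion this is Σ_{j=0}^{4} (−1)^j C(4,j)·(4−j)!.
Computing: 24 − 24 + 12 − 4 + 1 = 9.

9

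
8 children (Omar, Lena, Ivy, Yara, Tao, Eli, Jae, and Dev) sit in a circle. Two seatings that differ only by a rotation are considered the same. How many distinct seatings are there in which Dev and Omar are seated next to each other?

Treat {Dev, Omar} as one unit (2 internal orders) and seat the resulting 7 units around the table: (6)! circular arrangements.
So 2 × (6)! = 2 × 720 = 1440.

1440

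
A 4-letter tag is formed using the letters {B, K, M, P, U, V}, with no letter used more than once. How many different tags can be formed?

360

With no repetition, fill the 4 letters in order: 6 choices, then 5, down to 3.
That product is 6 × 5 × 4 × 3 = 360.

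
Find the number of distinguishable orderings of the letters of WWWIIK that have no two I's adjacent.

40

Total arrangements of WWWIIK: 6!/(3!·2!) = 60.
If the two I's are adjacent, glue them into one block, leaving 5 items to arrange: (5)!/(3!) = 20 ways.
Subtracting, 60 − 20 = 40 arrangements keep the I's apart.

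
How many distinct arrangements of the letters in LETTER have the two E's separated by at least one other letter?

120

There are 6!/(2!·2!) = 180 arrangements of LETTER in total.
Arrangements with the E's together: treat EE as one letter, giving (5)!/(2!) = 60.
Subtracting, 180 − 60 = 120 arrangements keep the E's apart.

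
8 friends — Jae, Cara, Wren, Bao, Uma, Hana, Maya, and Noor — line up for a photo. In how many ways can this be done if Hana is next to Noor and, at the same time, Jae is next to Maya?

2880

Treat {Hana,Noor} as one block (2 orders) and {Jae,Maya} as another (2 orders).
That leaves 6 units to arrange: 2 × 2 × 6! = 4 × 720 = 2880.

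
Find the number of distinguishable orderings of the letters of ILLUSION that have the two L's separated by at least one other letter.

There are 8!/(2!·2!) = 10080 arrangements of ILLUSION in total.
If the two L's are adjacent, glue them into one block, leaving 7 items to arrange: (7)!/(2!) = 2520 ways.
Subtracting, 10080 − 2520 = 7560 arrangements keep the L's apart.

7560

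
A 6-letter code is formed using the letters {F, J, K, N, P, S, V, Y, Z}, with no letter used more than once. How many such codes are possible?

Choose and order 6 of the 9 symbols: the first letter has 9 options, the next 8, and so on down to 4.
9 × 8 × 7 × 6 × 5 × 4 = 60480.

60480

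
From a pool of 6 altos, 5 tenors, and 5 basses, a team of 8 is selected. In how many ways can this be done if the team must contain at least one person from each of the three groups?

Total 8-person selections from all 16: C(16,8) = 12870.
Subtract selections that omit an entire group: no altos → C(10,8) = 45; no tenors → C(11,8) = 165; no basses → C(11,8) = 165.
Add back selections omitting two groups (i.e. drawn from a single group): C(6,8) + C(5,8) + C(5,8) = 0.
By inclusion–exclusion: 12870 − 375 + 0 = 12495.

12495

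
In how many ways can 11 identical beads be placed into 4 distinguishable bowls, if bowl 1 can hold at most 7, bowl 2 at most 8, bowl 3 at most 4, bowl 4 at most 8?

240

By stars and bars, unrestricted non-negative solutions to x_1+…+x_4 = 11 number C(11+3,3) = 364.
Subtract solutions that violate a single cap (substitute x_i' = x_i − (cap_i+1)): x_1 ≥ 8 gives C(6,3) = 20; x_2 ≥ 9 gives C(5,3) = 10; x_3 ≥ 5 gives C(9,3) = 84; x_4 ≥ 9 gives C(5,3) = 10. Together 124.
No two caps can be exceeded simultaneously, so the pair terms are all 0.
By inclusion–exclusion the count is 364 − 124 + 0 = 240.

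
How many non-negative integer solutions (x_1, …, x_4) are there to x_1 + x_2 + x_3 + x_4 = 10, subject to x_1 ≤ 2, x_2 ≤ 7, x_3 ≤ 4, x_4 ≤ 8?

Ignoring the caps, the number of non-negative solutions to x_1+…+x_4 = 10 is C(13,3) = 286.
Subtract solutions that violate a single cap (substitute x_i' = x_i − (cap_i+1)): x_1 ≥ 3 gives C(10,3) = 120; x_2 ≥ 8 gives C(5,3) = 10; x_3 ≥ 5 gives C(8,3) = 56; x_4 ≥ 9 gives C(4,3) = 4. Together 190.
Add back pairs where two caps are both exceeded: 0 + 10 + 0 + 0 + 0 + 0 = 10.
By inclusion–exclusion the count is 286 − 190 + 10 = 106.

106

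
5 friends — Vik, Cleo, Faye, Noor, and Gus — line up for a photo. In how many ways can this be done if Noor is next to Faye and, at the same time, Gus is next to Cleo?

Treat {Noor,Faye} as one block (2 orders) and {Gus,Cleo} as another (2 orders).
That leaves 3 units to arrange: 2 × 2 × 3! = 4 × 6 = 24.

24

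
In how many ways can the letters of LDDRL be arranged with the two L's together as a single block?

12

Treat the 2 copies of L as a single block. The multiset to arrange is then {LL, D, D, R}, 4 items in all.
That gives (4)!/(2!) = 12 arrangements.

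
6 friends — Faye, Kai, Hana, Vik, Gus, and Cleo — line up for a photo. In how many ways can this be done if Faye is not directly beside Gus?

There are 6! = 720 arrangements in all. If Faye and Gus are adjacent, merging them into one block gives 2·(5)! = 240 arrangements.
Complementary counting: 720 − 240 = 480.

480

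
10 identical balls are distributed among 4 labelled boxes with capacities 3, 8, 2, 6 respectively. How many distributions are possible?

By stars and bars, unrestricted non-negative solutions to x_1+…+x_4 = 10 number C(10+3,3) = 286.
Subtract solutions that violate a single cap (substitute x_i' = x_i − (cap_i+1)): x_1 ≥ 4 gives C(9,3) = 84; x_2 ≥ 9 gives C(4,3) = 4; x_3 ≥ 3 gives C(10,3) = 120; x_4 ≥ 7 gives C(6,3) = 20. Together 228.
Add back pairs where two caps are both exceeded: 0 + 20 + 0 + 0 + 0 + 1 = 21.
By inclusion–exclusion the count is 286 − 228 + 21 = 79.

79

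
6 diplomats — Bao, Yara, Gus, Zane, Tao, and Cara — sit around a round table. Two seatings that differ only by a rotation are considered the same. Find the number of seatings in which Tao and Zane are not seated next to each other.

72

All circular seatings of 6 people number (5)! = 120.
Seatings with Tao beside Zane: treat them as a block with 2 internal orders, giving 2 × (4)! = 48.
Subtracting, 120 − 48 = 72.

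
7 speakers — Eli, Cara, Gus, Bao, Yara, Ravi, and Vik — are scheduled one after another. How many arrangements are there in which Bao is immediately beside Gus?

Place the 5 others and the Bao-Gus pair as 6 objects in a line; the pair has 2 internal arrangements.
So the count is 2·(6)! = 1440.

1440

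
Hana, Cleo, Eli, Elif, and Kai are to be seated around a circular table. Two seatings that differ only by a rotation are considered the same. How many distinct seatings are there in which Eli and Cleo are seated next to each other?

12

Glue Eli and Cleo into a block (2 internal orders). Seating 4 units around a circle gives (3)! arrangements.
So 2 × (3)! = 2 × 6 = 12.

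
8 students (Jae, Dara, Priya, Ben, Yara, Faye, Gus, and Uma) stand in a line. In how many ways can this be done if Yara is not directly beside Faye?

30240

There are 8! = 40320 arrangements in all. If Yara and Faye are adjacent, merging them into one block gives 2·(7)! = 10080 arrangements.
Complementary counting: 40320 − 10080 = 30240.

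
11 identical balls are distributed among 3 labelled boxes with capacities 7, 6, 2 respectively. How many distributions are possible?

By stars and bars, unrestricted non-negative solutions to x_1+…+x_3 = 11 number C(11+2,2) = 78.
Subtract solutions that violate a single cap (substitute x_i' = x_i − (cap_i+1)): x_1 ≥ 8 gives C(5,2) = 10; x_2 ≥ 7 gives C(6,2) = 15; x_3 ≥ 3 gives C(10,2) = 45. Together 70.
Add back pairs where two caps are both exceeded: 0 + 1 + 3 = 4.
By inclusion–exclusion the count is 78 − 70 + 4 = 12.

12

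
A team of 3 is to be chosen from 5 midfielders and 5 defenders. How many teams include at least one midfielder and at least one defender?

With no constraint there are C(10,3) = 120 possible selections.
Selections missing a whole group: no midfielders → C(5,3) = 10; no defenders → C(5,3) = 10.
Both groups omitted at once is impossible, so 120 − 20 = 100.

100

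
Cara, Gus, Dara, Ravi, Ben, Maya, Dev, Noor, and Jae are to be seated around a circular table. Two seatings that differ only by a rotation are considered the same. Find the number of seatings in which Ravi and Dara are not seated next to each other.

30240

Without the restriction there are (8)! = 40320 seatings.
Seatings with Ravi beside Dara: treat them as a block with 2 internal orders, giving 2 × (7)! = 10080.
Subtracting, 40320 − 10080 = 30240.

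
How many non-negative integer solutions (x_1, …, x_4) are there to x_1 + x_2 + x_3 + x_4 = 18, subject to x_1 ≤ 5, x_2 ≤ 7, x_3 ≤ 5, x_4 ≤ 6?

56

By stars and bars, unrestricted non-negative solutions to x_1+…+x_4 = 18 number C(18+3,3) = 1330.
Subtract solutions that violate a single cap (substitute x_i' = x_i − (cap_i+1)): x_1 ≥ 6 gives C(15,3) = 455; x_2 ≥ 8 gives C(13,3) = 286; x_3 ≥ 6 gives C(15,3) = 455; x_4 ≥ 7 gives C(14,3) = 364. Together 1560.
Add back pairs where two caps are both exceeded: 35 + 84 + 56 + 35 + 20 + 56 = 286.
By inclusion–exclusion the count is 1330 − 1560 + 286 = 56.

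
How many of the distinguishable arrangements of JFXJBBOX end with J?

Fix J in the last position and arrange the remaining 7 letters.
Those 7 letters have B appearing twice and X appearing twice, giving (7)!/(2!·2!) = 1260.

1260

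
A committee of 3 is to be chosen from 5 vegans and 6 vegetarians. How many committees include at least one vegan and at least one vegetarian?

135

Total 3-person selections from all 11: C(11,3) = 165.
Subtract selections that omit an entire group: no vegans → C(6,3) = 20; no vegetarians → C(5,3) = 10.
Both groups omitted at once is impossible, so 165 − 30 = 135.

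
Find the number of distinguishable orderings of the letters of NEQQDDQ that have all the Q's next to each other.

Treat the 3 copies of Q as a single block. The multiset to arrange is then {QQQ, D, D, E, N}, 5 items in all.
That gives (5)!/(2!) = 60 arrangements.

60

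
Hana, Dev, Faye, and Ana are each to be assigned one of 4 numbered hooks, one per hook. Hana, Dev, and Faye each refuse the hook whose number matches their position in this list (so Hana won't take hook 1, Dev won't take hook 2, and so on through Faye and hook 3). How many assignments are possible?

Let Aᵢ (for i ∈ {1, 2, 3}) be the placements that put person i in their forbidden hook. Any j of these fix j positions, leaving (4−j)! ways to fill the rest, and there are C(3,j) ways to pick which j.
By inclusion–exclusion, the number of valid placements is Σ_{j=0}^{3} (−1)^j C(3,j)·(4−j)!.
Computing: 24 − 18 + 6 − 1 = 11.

11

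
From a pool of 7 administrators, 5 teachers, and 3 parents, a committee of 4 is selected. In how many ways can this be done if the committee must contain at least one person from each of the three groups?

630

Unrestricted: C(15,4) = 1365 ways to pick any 4 of the 15.
Selections missing a whole group: no administrators → C(8,4) = 70; no teachers → C(10,4) = 210; no parents → C(12,4) = 495.
Add back selections omitting two groups (i.e. drawn from a single group): C(7,4) + C(5,4) + C(3,4) = 40.
By inclusion–exclusion: 1365 − 775 + 40 = 630.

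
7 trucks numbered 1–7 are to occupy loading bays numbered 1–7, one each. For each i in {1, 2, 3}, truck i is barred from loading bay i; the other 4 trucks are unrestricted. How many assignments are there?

Let Aᵢ (for i ∈ {1, 2, 3}) be the placements that put truck i in its forbidden loading bay. Any j of these fix j positions, leaving (7−j)! ways to fill the rest, and there are C(3,j) ways to pick which j.
By inclusion–exclusion, the number of valid placements is Σ_{j=0}^{3} (−1)^j C(3,j)·(7−j)!.
Computing: 5040 − 2160 + 360 − 24 = 3216.

3216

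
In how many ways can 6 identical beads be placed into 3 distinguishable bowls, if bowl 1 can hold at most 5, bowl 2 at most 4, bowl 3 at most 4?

Without the upper bounds there are C(8,2) = 28 ways to split 6 among 3 bowls.
Subtract solutions that violate a single cap (substitute x_i' = x_i − (cap_i+1)): x_1 ≥ 6 gives C(2,2) = 1; x_2 ≥ 5 gives C(3,2) = 3; x_3 ≥ 5 gives C(3,2) = 3. Together 7.
No two caps can be exceeded simultaneously, so the pair terms are all 0.
By inclusion–exclusion the count is 28 − 7 + 0 = 21.

21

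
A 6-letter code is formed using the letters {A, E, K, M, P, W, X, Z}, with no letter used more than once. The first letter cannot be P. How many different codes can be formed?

17640

The first letter has 8−1 = 7 choices (anything except P).
The remaining 5 letters are filled from the other 7 symbols without repetition: 7 × 6 × 5 × 4 × 3 = 2520.
Total: 7 × 2520 = 17640.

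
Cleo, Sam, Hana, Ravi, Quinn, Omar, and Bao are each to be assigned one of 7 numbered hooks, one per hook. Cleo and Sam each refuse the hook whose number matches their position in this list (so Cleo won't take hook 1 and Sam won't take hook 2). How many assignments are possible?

Let Aᵢ (for i ∈ {1, 2}) be the placements that put person i in their forbidden hook. Any j of these fix j positions, leaving (7−j)! ways to fill the rest, and there are C(2,j) ways to pick which j.
By inclusion–exclusion, the number of valid placements is Σ_{j=0}^{2} (−1)^j C(2,j)·(7−j)!.
Computing: 5040 − 1440 + 120 = 3720.

3720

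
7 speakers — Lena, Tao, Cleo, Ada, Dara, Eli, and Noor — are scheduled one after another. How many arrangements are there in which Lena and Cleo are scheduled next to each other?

Place the 5 others and the Lena-Cleo pair as 6 objects in a line; the pair has 2 internal arrangements.
That gives 2 × 6! = 2 × 720 = 1440.

1440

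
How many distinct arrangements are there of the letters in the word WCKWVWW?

The 7 letters of WCKWVWW have repeats: W appearing 4 times.
Dividing 7! = 5040 by 4! = 24 for the repeated letters gives 210.

210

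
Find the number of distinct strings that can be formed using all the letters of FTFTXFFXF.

756

Letter multiplicities in FTFTXFFXF: F×5, T×2, X×2.
Dividing 9! = 362880 by 5!·2!·2! = 480 for the repeated letters gives 756.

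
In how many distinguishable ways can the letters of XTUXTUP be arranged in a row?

The 7 letters of XTUXTUP have repeats: T appearing twice, U appearing twice, and X appearing twice.
The number of distinct arrangements is 7!/(2!·2!·2!) = 5040/8 = 630.

630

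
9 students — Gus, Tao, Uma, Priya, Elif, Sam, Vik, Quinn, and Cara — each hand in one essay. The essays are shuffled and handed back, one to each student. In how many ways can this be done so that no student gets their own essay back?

Let Aᵢ be the assignments in which student i gets their own essay. We want the size of the complement of A₁∪…∪A_9.
By inclusion–exclusion this is Σ_{j=0}^{9} (−1)^j C(9,j)·(9−j)!.
Computing: 362880 − 362880 + 181440 − 60480 + 15120 − 3024 + 504 − 72 + 9 − 1 = 133496.

133496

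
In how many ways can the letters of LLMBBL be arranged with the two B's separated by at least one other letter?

There are 6!/(3!·2!) = 60 arrangements of LLMBBL in total.
Arrangements with the B's together: treat BB as one letter, giving (5)!/(3!) = 20.
Subtracting, 60 − 20 = 40 arrangements keep the B's apart.

40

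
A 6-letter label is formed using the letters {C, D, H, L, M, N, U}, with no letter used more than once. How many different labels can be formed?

5040

This is a permutation of 6 out of 7: P(7,6) = 7!/1!.
7 × 6 × 5 × 4 × 3 × 2 = 5040.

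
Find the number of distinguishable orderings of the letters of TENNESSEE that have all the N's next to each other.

840

Treat the 2 copies of N as a single block. The multiset to arrange is then {NN, E, E, E, E, S, S, T}, 8 items in all.
That gives (8)!/(4!·2!) = 840 arrangements.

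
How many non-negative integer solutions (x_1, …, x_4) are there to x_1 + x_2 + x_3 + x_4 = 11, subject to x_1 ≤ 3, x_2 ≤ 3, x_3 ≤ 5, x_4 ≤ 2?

Without the upper bounds there are C(14,3) = 364 ways to split 11 among 4 variables.
Subtract solutions that violate a single cap (substitute x_i' = x_i − (cap_i+1)): x_1 ≥ 4 gives C(10,3) = 120; x_2 ≥ 4 gives C(10,3) = 120; x_3 ≥ 6 gives C(8,3) = 56; x_4 ≥ 3 gives C(11,3) = 165. Together 461.
Add back pairs where two caps are both exceeded: 20 + 4 + 35 + 4 + 35 + 10 = 108.
Subtract triples: 0 + 1 + 0 + 0 = 1.
By inclusion–exclusion the count is 364 − 461 + 108 − 1 = 10.

10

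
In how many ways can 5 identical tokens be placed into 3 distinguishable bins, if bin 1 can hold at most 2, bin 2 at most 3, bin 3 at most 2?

6

Ignoring the caps, the number of non-negative solutions to x_1+…+x_3 = 5 is C(7,2) = 21.
Subtract solutions that violate a single cap (substitute x_i' = x_i − (cap_i+1)): x_1 ≥ 3 gives C(4,2) = 6; x_2 ≥ 4 gives C(3,2) = 3; x_3 ≥ 3 gives C(4,2) = 6. Together 15.
No two caps can be exceeded simultaneously, so the pair terms are all 0.
By inclusion–exclusion the count is 21 − 15 + 0 = 6.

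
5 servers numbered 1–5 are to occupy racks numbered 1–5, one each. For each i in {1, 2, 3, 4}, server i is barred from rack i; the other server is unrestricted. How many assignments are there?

53

Let Aᵢ (for 1 ≤ i ≤ 4) be the placements that put server i in its forbidden rack. Any j of these fix j positions, leaving (5−j)! ways to fill the rest, and there are C(4,j) ways to pick which j.
By inclusion–exclusion, the number of valid placements is Σ_{j=0}^{4} (−1)^j C(4,j)·(5−j)!.
Computing: 120 − 96 + 36 − 8 + 1 = 53.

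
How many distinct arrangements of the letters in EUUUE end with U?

6

With the last slot taken by U, it remains to arrange the other 4 letters (EUUE).
Those 4 letters have E appearing twice and U appearing twice, giving (4)!/(2!·2!) = 6.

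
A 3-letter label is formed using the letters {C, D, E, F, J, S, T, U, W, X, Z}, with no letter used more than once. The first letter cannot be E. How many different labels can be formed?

The first letter has 11−1 = 10 choices (anything except E).
The remaining 2 letters are filled from the other 10 symbols without repetition: 10 × 9 = 90.
Total: 10 × 90 = 900.

900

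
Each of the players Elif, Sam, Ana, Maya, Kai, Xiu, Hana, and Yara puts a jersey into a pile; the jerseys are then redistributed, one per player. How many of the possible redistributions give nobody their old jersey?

14833

Count assignments avoiding every fixed point. For any j of the 8 players fixed to their old jersey, the other 8−j can be arranged in (8−j)! ways.
By inclusion–exclusion this is Σ_{j=0}^{8} (−1)^j C(8,j)·(8−j)!.
Computing: 40320 − 40320 + 20160 − 6720 + 1680 − 336 + 56 − 8 + 1 = 14833.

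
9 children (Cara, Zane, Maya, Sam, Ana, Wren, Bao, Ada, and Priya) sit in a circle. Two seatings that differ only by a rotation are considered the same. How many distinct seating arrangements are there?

Around a circle, 9 distinct people have 9!/9 = (8)! = 40320 rotationally distinct seatings.

40320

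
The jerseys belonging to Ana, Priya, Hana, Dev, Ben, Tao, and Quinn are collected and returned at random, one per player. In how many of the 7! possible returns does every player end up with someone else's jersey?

Let Aᵢ be the assignments in which player i gets their old jersey. We want the size of the complement of A₁∪…∪A_7.
By inclusion–exclusion this is Σ_{j=0}^{7} (−1)^j C(7,j)·(7−j)!.
Computing: 5040 − 5040 + 2520 − 840 + 210 − 42 + 7 − 1 = 1854.

1854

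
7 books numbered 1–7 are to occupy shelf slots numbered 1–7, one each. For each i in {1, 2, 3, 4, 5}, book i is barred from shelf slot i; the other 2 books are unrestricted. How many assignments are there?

Let Aᵢ (for 1 ≤ i ≤ 5) be the placements that put book i in its forbidden shelf slot. Any j of these fix j positions, leaving (7−j)! ways to fill the rest, and there are C(5,j) ways to pick which j.
By inclusion–exclusion, the number of valid placements is Σ_{j=0}^{5} (−1)^j C(5,j)·(7−j)!.
Computing: 5040 − 3600 + 1200 − 240 + 30 − 2 = 2428.

2428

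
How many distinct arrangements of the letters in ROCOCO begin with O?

With the first slot taken by O, it remains to arrange the other 5 letters (RCOCO).
Those 5 letters have C appearing twice and O appearing twice, giving (5)!/(2!·2!) = 30.

30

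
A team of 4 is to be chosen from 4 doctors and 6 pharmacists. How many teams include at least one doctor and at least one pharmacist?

194

With no constraint there are C(10,4) = 210 possible selections.
Subtract selections that omit an entire group: no doctors → C(6,4) = 15; no pharmacists → C(4,4) = 1.
Both groups omitted at once is impossible, so 210 − 16 = 194.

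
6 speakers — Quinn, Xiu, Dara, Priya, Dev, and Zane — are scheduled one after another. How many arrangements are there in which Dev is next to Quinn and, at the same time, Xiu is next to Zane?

Treat {Dev,Quinn} as one block (2 orders) and {Xiu,Zane} as another (2 orders).
That leaves 4 units to arrange: 2 × 2 × 4! = 4 × 24 = 96.

96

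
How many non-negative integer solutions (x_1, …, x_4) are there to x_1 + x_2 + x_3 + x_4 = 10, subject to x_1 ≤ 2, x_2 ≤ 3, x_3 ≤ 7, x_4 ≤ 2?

Without the upper bounds there are C(13,3) = 286 ways to split 10 among 4 variables.
Subtract solutions that violate a single cap (substitute x_i' = x_i − (cap_i+1)): x_1 ≥ 3 gives C(10,3) = 120; x_2 ≥ 4 gives C(9,3) = 84; x_3 ≥ 8 gives C(5,3) = 10; x_4 ≥ 3 gives C(10,3) = 120. Together 334.
Add back pairs where two caps are both exceeded: 20 + 0 + 35 + 0 + 20 + 0 = 75.
Subtract triples: 0 + 1 + 0 + 0 = 1.
By inclusion–exclusion the count is 286 − 334 + 75 − 1 = 26.

26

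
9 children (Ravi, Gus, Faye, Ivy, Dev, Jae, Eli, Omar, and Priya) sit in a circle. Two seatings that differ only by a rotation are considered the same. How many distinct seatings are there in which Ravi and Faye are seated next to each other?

Glue Ravi and Faye into a block (2 internal orders). Seating 8 units around a circle gives (7)! arrangements.
So 2 × (7)! = 2 × 5040 = 10080.

10080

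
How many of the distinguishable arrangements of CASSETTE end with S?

1260

With the last slot taken by S, it remains to arrange the other 7 letters (CASETTE).
Those 7 letters have E appearing twice and T appearing twice, giving (7)!/(2!·2!) = 1260.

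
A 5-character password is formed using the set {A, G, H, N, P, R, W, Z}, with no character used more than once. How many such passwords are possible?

With no repetition, fill the 5 characters in order: 8 choices, then 7, down to 4.
That product is 8 × 7 × 6 × 5 × 4 = 6720.

6720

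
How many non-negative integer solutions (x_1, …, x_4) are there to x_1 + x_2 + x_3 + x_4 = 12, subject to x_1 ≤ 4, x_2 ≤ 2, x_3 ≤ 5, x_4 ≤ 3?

By stars and bars, unrestricted non-negative solutions to x_1+…+x_4 = 12 number C(12+3,3) = 455.
Subtract solutions that violate a single cap (substitute x_i' = x_i − (cap_i+1)): x_1 ≥ 5 gives C(10,3) = 120; x_2 ≥ 3 gives C(12,3) = 220; x_3 ≥ 6 gives C(9,3) = 84; x_4 ≥ 4 gives C(11,3) = 165. Together 589.
Add back pairs where two caps are both exceeded: 35 + 4 + 20 + 20 + 56 + 10 = 145.
Subtract triples: 0 + 1 + 0 + 0 = 1.
By inclusion–exclusion the count is 455 − 589 + 145 − 1 = 10.

10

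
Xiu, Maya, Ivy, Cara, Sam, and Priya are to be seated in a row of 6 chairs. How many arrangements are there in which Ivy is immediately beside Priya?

240

Glue Ivy and Priya into one block (2 internal orders), leaving 5 units to arrange in a row.
That gives 2 × 5! = 2 × 120 = 240.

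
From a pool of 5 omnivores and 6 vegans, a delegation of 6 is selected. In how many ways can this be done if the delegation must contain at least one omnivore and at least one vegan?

With no constraint there are C(11,6) = 462 possible selections.
Subtract selections that omit an entire group: no omnivores → C(6,6) = 1; no vegans → C(5,6) = 0.
Both groups omitted at once is impossible, so 462 − 1 = 461.

461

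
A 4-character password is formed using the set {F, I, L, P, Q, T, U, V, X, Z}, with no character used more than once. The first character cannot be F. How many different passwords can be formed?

4536

The first character has 10−1 = 9 choices (anything except F).
The remaining 3 characters are filled from the other 9 symbols without repetition: 9 × 8 × 7 = 504.
Total: 9 × 504 = 4536.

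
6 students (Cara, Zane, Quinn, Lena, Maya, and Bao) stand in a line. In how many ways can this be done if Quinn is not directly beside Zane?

480

There are 6! = 720 arrangements in all. If Quinn and Zane are adjacent, merging them into one block gives 2·(5)! = 240 arrangements.
Complementary counting: 720 − 240 = 480.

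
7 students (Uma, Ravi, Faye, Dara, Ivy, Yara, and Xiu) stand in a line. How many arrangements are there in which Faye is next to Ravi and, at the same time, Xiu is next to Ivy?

Treat {Faye,Ravi} as one block (2 orders) and {Xiu,Ivy} as another (2 orders).
That leaves 5 units to arrange: 2 × 2 × 5! = 4 × 120 = 480.

480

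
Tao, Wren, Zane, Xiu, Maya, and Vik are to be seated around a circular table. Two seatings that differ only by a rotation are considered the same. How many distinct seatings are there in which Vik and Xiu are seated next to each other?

Glue Vik and Xiu into a block (2 internal orders). Seating 5 units around a circle gives (4)! arrangements.
So 2 × (4)! = 2 × 24 = 48.

48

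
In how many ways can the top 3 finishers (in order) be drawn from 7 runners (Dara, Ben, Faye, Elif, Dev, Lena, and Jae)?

This is an ordered selection of 3 from 7: P(7,3).
That gives 7 × 6 × 5 = 210.

210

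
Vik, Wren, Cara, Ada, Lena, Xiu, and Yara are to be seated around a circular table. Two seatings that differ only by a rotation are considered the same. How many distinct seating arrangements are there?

720

Seat Vik anywhere (absorbing the rotational symmetry), then permute the other 6: (6)! = 720.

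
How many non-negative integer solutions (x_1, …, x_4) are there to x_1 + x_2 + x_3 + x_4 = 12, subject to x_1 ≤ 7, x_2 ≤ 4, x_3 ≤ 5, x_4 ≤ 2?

Without the upper bounds there are C(15,3) = 455 ways to split 12 among 4 variables.
Subtract solutions that violate a single cap (substitute x_i' = x_i − (cap_i+1)): x_1 ≥ 8 gives C(7,3) = 35; x_2 ≥ 5 gives C(10,3) = 120; x_3 ≥ 6 gives C(9,3) = 84; x_4 ≥ 3 gives C(12,3) = 220. Together 459.
Add back pairs where two caps are both exceeded: 0 + 0 + 4 + 4 + 35 + 20 = 63.
By inclusion–exclusion the count is 455 − 459 + 63 = 59.

59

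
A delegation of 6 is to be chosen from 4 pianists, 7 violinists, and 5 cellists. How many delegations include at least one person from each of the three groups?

6545

Total 6-person selections from all 16: C(16,6) = 8008.
Selections missing a whole group: no pianists → C(12,6) = 924; no violinists → C(9,6) = 84; no cellists → C(11,6) = 462.
Add back selections omitting two groups (i.e. drawn from a single group): C(4,6) + C(7,6) + C(5,6) = 7.
By inclusion–exclusion: 8008 − 1470 + 7 = 6545.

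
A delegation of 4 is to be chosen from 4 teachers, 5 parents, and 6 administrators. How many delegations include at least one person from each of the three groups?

720

Unrestricted: C(15,4) = 1365 ways to pick any 4 of the 15.
Subtract selections that omit an entire group: no teachers → C(11,4) = 330; no parents → C(10,4) = 210; no administrators → C(9,4) = 126.
Add back selections omitting two groups (i.e. drawn from a single group): C(4,4) + C(5,4) + C(6,4) = 21.
By inclusion–exclusion: 1365 − 666 + 21 = 720.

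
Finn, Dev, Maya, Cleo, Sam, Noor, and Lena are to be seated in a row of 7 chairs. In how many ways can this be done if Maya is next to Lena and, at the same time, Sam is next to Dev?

Treat {Maya,Lena} as one block (2 orders) and {Sam,Dev} as another (2 orders).
That leaves 5 units to arrange: 2 × 2 × 5! = 4 × 120 = 480.

480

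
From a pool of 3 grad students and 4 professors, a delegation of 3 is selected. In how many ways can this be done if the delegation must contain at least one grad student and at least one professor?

30

Total 3-person selections from all 7: C(7,3) = 35.
Subtract selections that omit an entire group: no grad students → C(4,3) = 4; no professors → C(3,3) = 1.
Both groups omitted at once is impossible, so 35 − 5 = 30.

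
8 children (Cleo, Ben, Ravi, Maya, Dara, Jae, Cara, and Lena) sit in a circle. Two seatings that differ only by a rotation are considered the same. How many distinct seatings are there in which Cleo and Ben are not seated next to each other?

3600

All circular seatings of 8 people number (7)! = 5040.
Seatings with Cleo beside Ben: treat them as a block with 2 internal orders, giving 2 × (6)! = 1440.
Subtracting, 5040 − 1440 = 3600.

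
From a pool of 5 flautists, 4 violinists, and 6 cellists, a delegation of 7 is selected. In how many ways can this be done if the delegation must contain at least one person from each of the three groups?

5949

With no constraint there are C(15,7) = 6435 possible selections.
Subtract selections that omit an entire group: no flautists → C(10,7) = 120; no violinists → C(11,7) = 330; no cellists → C(9,7) = 36.
Add back selections omitting two groups (i.e. drawn from a single group): C(5,7) + C(4,7) + C(6,7) = 0.
By inclusion–exclusion: 6435 − 486 + 0 = 5949.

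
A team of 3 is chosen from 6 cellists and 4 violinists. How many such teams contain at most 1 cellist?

Split by how many cellists are chosen (0 through 1).
Sum: C(6,0)·C(4,3) + C(6,1)·C(4,2) = 4 + 36 = 40.

40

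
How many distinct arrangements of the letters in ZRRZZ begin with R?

Fix R in the first position and arrange the remaining 4 letters.
Those 4 letters have Z appearing 3 times, giving (4)!/(3!) = 4.

4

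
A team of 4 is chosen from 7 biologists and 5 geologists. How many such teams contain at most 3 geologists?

490

Split by how many geologists are chosen (0 through 3).
Sum: C(5,0)·C(7,4) + C(5,1)·C(7,3) + C(5,2)·C(7,2) + C(5,3)·C(7,1) = 35 + 175 + 210 + 70 = 490.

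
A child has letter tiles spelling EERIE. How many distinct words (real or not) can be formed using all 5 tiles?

EERIE has 5 letters with E appearing 3 times.
The number of distinct arrangements is 5!/(3!) = 120/6 = 20.

20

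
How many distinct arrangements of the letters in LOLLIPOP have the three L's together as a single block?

180

Treat the 3 copies of L as a single block. The multiset to arrange is then {LLL, I, O, O, P, P}, 6 items in all.
That gives (6)!/(2!·2!) = 180 arrangements.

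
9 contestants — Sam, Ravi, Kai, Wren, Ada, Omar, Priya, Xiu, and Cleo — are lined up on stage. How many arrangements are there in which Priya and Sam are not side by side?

282240

There are 9! = 362880 arrangements in all. If Priya and Sam are adjacent, merging them into one block gives 2·(8)! = 80640 arrangements.
So 362880 − 80640 = 282240 arrangements keep them apart.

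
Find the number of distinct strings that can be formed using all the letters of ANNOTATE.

ANNOTATE has 8 letters with A appearing twice, N appearing twice, and T appearing twice.
The number of distinct arrangements is 8!/(2!·2!·2!) = 40320/8 = 5040.

5040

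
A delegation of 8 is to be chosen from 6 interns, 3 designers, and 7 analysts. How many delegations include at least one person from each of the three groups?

Total 8-person selections from all 16: C(16,8) = 12870.
Subtract selections that omit an entire group: no interns → C(10,8) = 45; no designers → C(13,8) = 1287; no analysts → C(9,8) = 9.
Add back selections omitting two groups (i.e. drawn from a single group): C(6,8) + C(3,8) + C(7,8) = 0.
By inclusion–exclusion: 12870 − 1341 + 0 = 11529.

11529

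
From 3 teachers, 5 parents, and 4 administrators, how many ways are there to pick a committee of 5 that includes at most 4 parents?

Split by how many parents are chosen (0 through 4).
Sum: C(5,0)·C(7,5) + C(5,1)·C(7,4) + C(5,2)·C(7,3) + C(5,3)·C(7,2) + C(5,4)·C(7,1) = 21 + 175 + 350 + 210 + 35 = 791.

791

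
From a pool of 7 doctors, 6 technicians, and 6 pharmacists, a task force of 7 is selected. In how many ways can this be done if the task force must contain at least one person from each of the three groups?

46165

With no constraint there are C(19,7) = 50388 possible selections.
Subtract selections that omit an entire group: no doctors → C(12,7) = 792; no technicians → C(13,7) = 1716; no pharmacists → C(13,7) = 1716.
Add back selections omitting two groups (i.e. drawn from a single group): C(7,7) + C(6,7) + C(6,7) = 1.
By inclusion–exclusion: 50388 − 4224 + 1 = 46165.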